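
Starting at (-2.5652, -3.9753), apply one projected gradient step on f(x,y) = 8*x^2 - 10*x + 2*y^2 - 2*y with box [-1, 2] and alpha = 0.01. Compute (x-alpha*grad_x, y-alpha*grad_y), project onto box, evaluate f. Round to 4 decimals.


Step 1: Compute gradient at (-2.5652, -3.9753).
grad_x = 2*8*-2.5652 - 10 = -51.0432
grad_y = 2*2*-3.9753 - 2 = -17.9012
Step 2: Gradient step.
x_raw = -2.5652 - 0.01*-51.0432 = -2.0548
y_raw = -3.9753 - 0.01*-17.9012 = -3.7963
Step 3: Project onto [-1, 2].
x_proj = clip(-2.0548) = -1.0
y_proj = clip(-3.7963) = -1.0
Step 4: Evaluate f.
f(-1.0, -1.0) = 22.0


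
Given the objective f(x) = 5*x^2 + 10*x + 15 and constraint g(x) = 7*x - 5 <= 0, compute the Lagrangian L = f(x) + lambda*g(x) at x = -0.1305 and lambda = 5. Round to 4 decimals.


Step 1: Evaluate f(x).
f(-0.1305) = 5*(-0.1305)^2 + 10*(-0.1305) + 15 = 13.7802
Step 2: Evaluate g(x).
g(-0.1305) = 7*-0.1305 - 5 = -5.9135
Step 3: Compute Lagrangian.
L = 13.7802 + 5*-5.9135 = -15.7873


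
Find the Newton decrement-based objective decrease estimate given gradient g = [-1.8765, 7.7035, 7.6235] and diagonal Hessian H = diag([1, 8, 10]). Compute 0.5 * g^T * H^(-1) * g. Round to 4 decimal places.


Step 1: H is diagonal, so H^(-1) * g = [-1.8765, 0.9629, 0.7624].
Step 2: g^T H^(-1) g = sum_i g_i^2 / H_ii
  = (-1.8765)^2/1 + (7.7035)^2/8 + (7.6235)^2/10
  = 3.5213 + 7.418 + 5.8118 = 16.751
Step 3: Objective decrease = 0.5 * g^T H^(-1) g = 8.3755


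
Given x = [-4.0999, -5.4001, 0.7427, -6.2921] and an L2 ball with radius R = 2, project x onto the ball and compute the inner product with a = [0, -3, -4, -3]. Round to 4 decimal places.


Step 1: Compute ||x|| (intermediates to 6 decimals).
||x|| = sqrt((-4.0999)^2 + (-5.4001)^2 + 0.7427^2 + (-6.2921)^2) = 9.279676
Step 2: Project.
Since ||x|| > R, scale = R/||x|| = 2/9.279676 = 0.215525, proj(x) = scale * x
proj(x) = [-0.883631, -1.163857, 0.16007, -1.356105]
Step 3: Dot product.
a^T * proj(x) = 0*(-0.883631) - 3*(-1.163857) - 4*0.16007 - 3*(-1.356105) = 6.9196


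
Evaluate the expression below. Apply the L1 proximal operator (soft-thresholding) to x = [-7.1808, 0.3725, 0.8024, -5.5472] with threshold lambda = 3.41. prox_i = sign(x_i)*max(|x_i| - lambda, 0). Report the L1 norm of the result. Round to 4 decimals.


Soft-thresholding with lambda = 3.41:
prox(-7.1808) = sign(-7.1808)*max(|-7.1808| - 3.41, 0) = -3.7708
prox(0.3725) = sign(0.3725)*max(|0.3725| - 3.41, 0) = 0.0
prox(0.8024) = sign(0.8024)*max(|0.8024| - 3.41, 0) = 0.0
prox(-5.5472) = sign(-5.5472)*max(|-5.5472| - 3.41, 0) = -2.1372
prox(x) = [-3.7708, 0.0, 0.0, -2.1372]
||prox(x)||_1 = 3.7708 + 0.0 + 0.0 + 2.1372 = 5.908


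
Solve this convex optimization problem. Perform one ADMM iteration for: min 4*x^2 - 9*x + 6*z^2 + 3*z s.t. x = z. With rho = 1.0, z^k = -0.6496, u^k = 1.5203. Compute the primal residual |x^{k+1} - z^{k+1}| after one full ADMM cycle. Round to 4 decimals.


ADMM iteration with rho = 1.0, z^k = -0.6496, u^k = 1.5203
Step 1: x-update.
Minimize 4*x^2 - 9*x + (1.0/2)*(x + 0.6496 + 1.5203)^2
FOC: (2*4 + 1.0)*x = 9 + 1.0*(-0.6496 - 1.5203)
x^{k+1} = 0.7589
Step 2: z-update.
Minimize 6*z^2 + 3*z + (1.0/2)*(0.7589 - z + 1.5203)^2
FOC: (2*6 + 1.0)*z = -3 + 1.0*(0.7589 + 1.5203)
z^{k+1} = -0.0554
Step 3: u-update.
u^{k+1} = 1.5203 + 0.7589 + 0.0554 = 2.3346
Step 4: Primal residual = |0.7589 + 0.0554| = 0.8143


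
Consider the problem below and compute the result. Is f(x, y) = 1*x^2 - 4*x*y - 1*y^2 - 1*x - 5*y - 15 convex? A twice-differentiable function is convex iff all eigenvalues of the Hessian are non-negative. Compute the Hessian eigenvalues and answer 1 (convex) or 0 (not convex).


The Hessian of f(x,y) = 1*x^2 - 4*x*y - 1*y^2 - 1*x - 5*y - 15 is:
H = [[2, -4], [-4, -2]]
Trace = 2 - 2 = 0
Determinant = 2*-2 - (-4)^2 = -20
Discriminant = (0)^2 - 4*-20 = 80.0
Eigenvalues: lambda_1 = -4.4721, lambda_2 = 4.4721
The function is not convex.

0


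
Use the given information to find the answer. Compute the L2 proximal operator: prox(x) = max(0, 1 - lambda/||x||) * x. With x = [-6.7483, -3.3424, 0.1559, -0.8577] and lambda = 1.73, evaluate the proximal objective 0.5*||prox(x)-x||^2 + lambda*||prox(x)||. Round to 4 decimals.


Step 1: Compute ||x||.
||x|| = 7.581
Step 2: Compute scaling factor.
scale = max(0, 1 - 1.73/7.581) = 0.7718
Step 3: prox(x) = [-5.2083, -2.5797, 0.1203, -0.662]
||prox(x)|| = 5.851
Step 4: Proximal objective.
0.5*||prox-x||^2 = 1.4965
lambda*||prox|| = 10.1222
Total = 11.6186


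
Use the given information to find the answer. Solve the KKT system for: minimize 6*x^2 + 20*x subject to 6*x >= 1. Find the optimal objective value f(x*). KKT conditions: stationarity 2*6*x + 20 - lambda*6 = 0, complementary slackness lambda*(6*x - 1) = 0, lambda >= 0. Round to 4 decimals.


Step 1: Try lambda = 0 (constraint inactive).
x_unc = -20/(2*6) = -1.6667
Check: 6*-1.6667 = -10.0002 < 1 -- violated!
Step 2: Constraint must be active: 6*x = 1
x* = 1/6 = 0.1667 (rounded; the exact value 1/6 is used below)
lambda = (2*6*(1/6) + 20)/6 = 3.6667
Step 3: Compute optimal value.
f(x*) = 6*(1/6)^2 + 20*(1/6) = 3.5


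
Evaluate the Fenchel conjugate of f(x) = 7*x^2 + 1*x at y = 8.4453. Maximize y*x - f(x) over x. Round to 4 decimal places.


f*(y) = sup_x {y*x - a*x^2 - b*x} = sup_x {(y-b)*x - a*x^2}
FOC: (y - b) - 2a*x = 0 => x* = (y - b)/(2a)
x* = (8.4453 - 1)/(2*7) = 0.5318
f*(8.4453) = (y-b)^2/(4a) = (8.4453 - 1)^2/(4*7)
= 55.4325/28 = 1.9797


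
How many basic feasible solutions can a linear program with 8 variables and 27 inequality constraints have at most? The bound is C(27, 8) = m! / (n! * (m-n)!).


Each vertex corresponds to some choice of n active constraints out of m, so the number of vertices is at most C(m, n) = m! / (n!(m-n)!).
m = 27, n = 8
Numerator: 27 * 26 * 25 * 24 * 23 * 22 * 21 * 20
Denominator: 8! = 40320
C(27, 8) = 2220075


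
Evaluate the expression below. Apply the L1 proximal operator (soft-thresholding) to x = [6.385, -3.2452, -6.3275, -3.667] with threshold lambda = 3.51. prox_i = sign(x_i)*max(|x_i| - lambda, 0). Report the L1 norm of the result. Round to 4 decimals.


Soft-thresholding with lambda = 3.51:
prox(6.385) = sign(6.385)*max(|6.385| - 3.51, 0) = 2.875
prox(-3.2452) = sign(-3.2452)*max(|-3.2452| - 3.51, 0) = 0.0
prox(-6.3275) = sign(-6.3275)*max(|-6.3275| - 3.51, 0) = -2.8175
prox(-3.667) = sign(-3.667)*max(|-3.667| - 3.51, 0) = -0.157
prox(x) = [2.875, 0.0, -2.8175, -0.157]
||prox(x)||_1 = 2.875 + 0.0 + 2.8175 + 0.157 = 5.8495


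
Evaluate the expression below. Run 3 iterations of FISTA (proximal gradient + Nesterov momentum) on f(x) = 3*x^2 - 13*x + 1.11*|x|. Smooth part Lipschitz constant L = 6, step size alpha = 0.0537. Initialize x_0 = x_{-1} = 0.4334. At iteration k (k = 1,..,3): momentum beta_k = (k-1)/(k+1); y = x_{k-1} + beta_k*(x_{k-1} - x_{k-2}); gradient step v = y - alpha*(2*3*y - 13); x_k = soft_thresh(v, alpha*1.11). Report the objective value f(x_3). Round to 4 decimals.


FISTA on f(x) = 3*x^2 - 13*x + 1.11*|x|
L = 6, alpha = 0.0537
Iteration 1: beta = 0.0, y = 0.4334 + 0.0*(0.4334 - 0.4334) = 0.4334
  grad(y) = -10.3996, v = y - alpha*grad = 0.9919
  prox(v) = soft_thresh(0.9919, 0.0596) = 0.9323
Iteration 2: beta = 0.3333, y = 0.9323 + 0.3333*(0.9323 - 0.4334) = 1.0985
  grad(y) = -6.4088, v = y - alpha*grad = 1.4427
  prox(v) = soft_thresh(1.4427, 0.0596) = 1.3831
Iteration 3: beta = 0.5, y = 1.3831 + 0.5*(1.3831 - 0.9323) = 1.6085
  grad(y) = -3.349, v = y - alpha*grad = 1.7883
  prox(v) = soft_thresh(1.7883, 0.0596) = 1.7287
f(x_3) = 3*1.7287^2 - 13*1.7287 + 1.11*|1.7287| = -11.5891


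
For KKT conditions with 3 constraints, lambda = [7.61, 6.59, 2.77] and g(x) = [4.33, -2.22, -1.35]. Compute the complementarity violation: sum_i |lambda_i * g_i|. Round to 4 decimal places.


KKT complementary slackness check:
lambda_1 * g_1 = 7.61 * 4.33 = 32.9513
lambda_2 * g_2 = 6.59 * -2.22 = -14.6298
lambda_3 * g_3 = 2.77 * -1.35 = -3.7395
Total violation = 32.9513 + 14.6298 + 3.7395 = 51.3206


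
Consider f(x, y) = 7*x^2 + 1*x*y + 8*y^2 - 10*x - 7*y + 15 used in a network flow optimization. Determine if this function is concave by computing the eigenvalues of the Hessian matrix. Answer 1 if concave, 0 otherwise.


The Hessian of f(x,y) = 7*x^2 + 1*x*y + 8*y^2 - 10*x - 7*y + 15 is:
H = [[14, 1], [1, 16]]
Trace = 14 + 16 = 30
Determinant = 14*16 - (1)^2 = 223
Discriminant = (30)^2 - 4*223 = 8.0
Eigenvalues: lambda_1 = 13.5858, lambda_2 = 16.4142
The function is not concave.

0


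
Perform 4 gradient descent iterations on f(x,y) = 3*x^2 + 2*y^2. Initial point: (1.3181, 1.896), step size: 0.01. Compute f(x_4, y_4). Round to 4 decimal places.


Gradient descent on f(x,y) = 3*x^2 + 2*y^2.
Starting point: (1.3181, 1.896), alpha = 0.01
Step 1: grad_x = 2*3*1.3181 = 7.9086, grad_y = 2*2*1.896 = 7.584
  x_1 = 1.3181 - 0.01*7.9086 = 1.239
  y_1 = 1.896 - 0.01*7.584 = 1.8202
Step 2: grad_x = 2*3*1.239 = 7.4341, grad_y = 2*2*1.8202 = 7.2806
  x_2 = 1.239 - 0.01*7.4341 = 1.1647
  y_2 = 1.8202 - 0.01*7.2806 = 1.7474
Step 3: grad_x = 2*3*1.1647 = 6.988, grad_y = 2*2*1.7474 = 6.9894
  x_3 = 1.1647 - 0.01*6.988 = 1.0948
  y_3 = 1.7474 - 0.01*6.9894 = 1.6775
Step 4: grad_x = 2*3*1.0948 = 6.5688, grad_y = 2*2*1.6775 = 6.7098
  x_4 = 1.0948 - 0.01*6.5688 = 1.0291
  y_4 = 1.6775 - 0.01*6.7098 = 1.6104
f(1.0291, 1.6104) = 3*1.0291^2 + 2*1.6104^2 = 8.3637


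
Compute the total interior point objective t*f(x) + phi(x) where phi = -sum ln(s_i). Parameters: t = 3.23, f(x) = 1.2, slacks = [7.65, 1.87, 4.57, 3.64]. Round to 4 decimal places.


Step 1: Compute log-barrier.
ln values: [2.0347, 0.6259, 1.5195, 1.292]
phi = -(2.0347 + 0.6259 + 1.5195 + 1.292) = -5.4721
Step 2: Compute augmented objective.
t*f(x) = 3.23*1.2 = 3.876
Total = 3.876 - 5.4721 = -1.5961


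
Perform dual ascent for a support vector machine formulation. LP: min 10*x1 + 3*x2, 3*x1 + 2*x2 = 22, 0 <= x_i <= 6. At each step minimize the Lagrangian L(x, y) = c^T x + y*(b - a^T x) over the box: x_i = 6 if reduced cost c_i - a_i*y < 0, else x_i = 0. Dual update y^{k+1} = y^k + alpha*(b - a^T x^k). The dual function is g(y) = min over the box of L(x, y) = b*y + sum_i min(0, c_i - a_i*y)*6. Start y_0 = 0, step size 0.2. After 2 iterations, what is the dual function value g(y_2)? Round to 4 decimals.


Dual ascent for LP: min 10*x1 + 3*x2, 3*x1 + 2*x2 = 22, 0 <= x_i <= 6
Step 1: y^k = 0.0, reduced costs: (10.0, 3.0)
  x^k = (0.0, 0.0), subgradient = b - a^T x = 22.0
  y^{k+1} = 0.0 + 0.2*22.0 = 4.4
Step 2: y^k = 4.4, reduced costs: (-3.2, -5.8)
  x^k = (6.0, 6.0), subgradient = b - a^T x = -8.0
  y^{k+1} = 4.4 + 0.2*-8.0 = 2.8
Dual objective at y_2 = 2.8: reduced costs (1.6, -2.6), box minimizer x = (0.0, 6.0)
g(y_2) = b*y + (c1 - a1*y)*x1 + (c2 - a2*y)*x2 = 22*2.8 + 1.6*0.0 + (-2.6)*6.0 = 61.6 + 0.0 - 15.6 = 46.0


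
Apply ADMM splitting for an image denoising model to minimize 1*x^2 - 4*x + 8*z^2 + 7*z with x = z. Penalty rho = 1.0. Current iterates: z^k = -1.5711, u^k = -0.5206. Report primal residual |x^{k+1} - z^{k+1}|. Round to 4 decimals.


ADMM iteration with rho = 1.0, z^k = -1.5711, u^k = -0.5206
Step 1: x-update.
Minimize 1*x^2 - 4*x + (1.0/2)*(x + 1.5711 - 0.5206)^2
FOC: (2*1 + 1.0)*x = 4 + 1.0*(-1.5711 + 0.5206)
x^{k+1} = 0.9832
Step 2: z-update.
Minimize 8*z^2 + 7*z + (1.0/2)*(0.9832 - z - 0.5206)^2
FOC: (2*8 + 1.0)*z = -7 + 1.0*(0.9832 - 0.5206)
z^{k+1} = -0.3846
Step 3: u-update.
u^{k+1} = -0.5206 + 0.9832 + 0.3846 = 0.8471
Step 4: Primal residual = |0.9832 + 0.3846| = 1.3677


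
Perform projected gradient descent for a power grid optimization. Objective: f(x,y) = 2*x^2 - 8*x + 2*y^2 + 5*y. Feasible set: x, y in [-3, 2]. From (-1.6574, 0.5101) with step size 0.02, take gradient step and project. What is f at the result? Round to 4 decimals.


Step 1: Compute gradient at (-1.6574, 0.5101).
grad_x = 2*2*-1.6574 - 8 = -14.6296
grad_y = 2*2*0.5101 + 5 = 7.0404
Step 2: Gradient step.
x_raw = -1.6574 - 0.02*-14.6296 = -1.3648
y_raw = 0.5101 - 0.02*7.0404 = 0.3693
Step 3: Project onto [-3, 2].
x_proj = clip(-1.3648) = -1.3648
y_proj = clip(0.3693) = 0.3693
Step 4: Evaluate f.
f(-1.3648, 0.3693) = 16.7631


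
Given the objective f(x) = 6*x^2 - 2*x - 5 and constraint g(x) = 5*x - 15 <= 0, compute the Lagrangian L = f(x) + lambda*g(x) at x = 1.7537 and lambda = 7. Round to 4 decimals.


Step 1: Evaluate f(x).
f(1.7537) = 6*1.7537^2 - 2*1.7537 - 5 = 9.9454
Step 2: Evaluate g(x).
g(1.7537) = 5*1.7537 - 15 = -6.2315
Step 3: Compute Lagrangian.
L = 9.9454 + 7*-6.2315 = -33.6751


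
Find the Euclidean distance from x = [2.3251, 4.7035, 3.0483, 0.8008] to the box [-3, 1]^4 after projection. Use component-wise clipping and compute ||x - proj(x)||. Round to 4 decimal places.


Project each component onto [-3, 1].
clip(2.3251) = 1.0, clip(4.7035) = 1.0, clip(3.0483) = 1.0, clip(0.8008) = 0.8008
Projection = [1.0, 1.0, 1.0, 0.8008]
Squared diffs: [1.7559, 13.7159, 4.1955, 0.0]
Distance = sqrt(19.6673) = 4.4348


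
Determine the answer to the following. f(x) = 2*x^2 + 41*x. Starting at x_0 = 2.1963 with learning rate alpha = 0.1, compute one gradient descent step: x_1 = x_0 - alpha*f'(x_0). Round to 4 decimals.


We compute the gradient at x_0 and apply the update.
f'(x) = 4*x + 41
f'(2.1963) = 4*2.1963 + 41 = 49.7852
x_1 = 2.1963 - 0.1*49.7852 = -2.7822


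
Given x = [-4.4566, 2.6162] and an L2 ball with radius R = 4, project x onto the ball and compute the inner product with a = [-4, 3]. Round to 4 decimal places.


Step 1: Compute ||x|| (intermediates to 6 decimals).
||x|| = sqrt((-4.4566)^2 + 2.6162^2) = 5.167764
Step 2: Project.
Since ||x|| > R, scale = R/||x|| = 4/5.167764 = 0.774029, proj(x) = scale * x
proj(x) = [-3.449538, 2.025015]
Step 3: Dot product.
a^T * proj(x) = -4*(-3.449538) + 3*2.025015 = 19.8732


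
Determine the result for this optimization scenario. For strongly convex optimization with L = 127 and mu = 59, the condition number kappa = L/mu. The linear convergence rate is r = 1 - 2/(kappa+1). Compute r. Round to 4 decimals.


Step 1: Compute the condition number.
kappa = L/mu = 127/59 = 2.1525
Step 2: Compute the convergence rate.
r = 1 - 2/(kappa + 1) = 1 - 2*mu/(L + mu) = (L - mu)/(L + mu) = 68/186 = 0.3656


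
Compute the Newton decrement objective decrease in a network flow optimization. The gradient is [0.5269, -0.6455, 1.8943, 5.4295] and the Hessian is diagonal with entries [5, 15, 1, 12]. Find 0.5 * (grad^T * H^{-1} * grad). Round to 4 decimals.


Step 1: H is diagonal, so H^(-1) * g = [0.1054, -0.043, 1.8943, 0.4525].
Step 2: g^T H^(-1) g = sum_i g_i^2 / H_ii
  = (0.5269)^2/5 + (-0.6455)^2/15 + (1.8943)^2/1 + (5.4295)^2/12
  = 0.0555 + 0.0278 + 3.5884 + 2.4566 = 6.1283
Step 3: Objective decrease = 0.5 * g^T H^(-1) g = 3.0641


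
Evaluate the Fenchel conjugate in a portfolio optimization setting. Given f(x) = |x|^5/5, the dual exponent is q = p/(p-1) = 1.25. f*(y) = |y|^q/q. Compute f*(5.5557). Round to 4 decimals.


The conjugate exponent q satisfies 1/p + 1/q = 1.
p = 5, so q = 5/(5 - 1) = 1.25
|y|^q = 5.5557^1.25 = 8.5295
f*(5.5557) = 8.5295 / 1.25 = 6.8236


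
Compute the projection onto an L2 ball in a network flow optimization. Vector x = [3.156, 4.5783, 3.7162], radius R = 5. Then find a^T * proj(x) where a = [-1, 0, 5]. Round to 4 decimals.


Step 1: Compute ||x|| (intermediates to 6 decimals).
||x|| = sqrt(3.156^2 + 4.5783^2 + 3.7162^2) = 6.688147
Step 2: Project.
Since ||x|| > R, scale = R/||x|| = 5/6.688147 = 0.747591, proj(x) = scale * x
proj(x) = [2.359397, 3.422696, 2.778198]
Step 3: Dot product.
a^T * proj(x) = -1*2.359397 + 0*3.422696 + 5*2.778198 = 11.5316


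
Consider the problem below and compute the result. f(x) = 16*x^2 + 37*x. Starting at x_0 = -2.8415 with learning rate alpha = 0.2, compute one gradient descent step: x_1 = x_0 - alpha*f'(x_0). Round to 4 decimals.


We compute the gradient at x_0 and apply the update.
f'(x) = 32*x + 37
f'(-2.8415) = 32*-2.8415 + 37 = -53.928
x_1 = -2.8415 - 0.2*-53.928 = 7.9441


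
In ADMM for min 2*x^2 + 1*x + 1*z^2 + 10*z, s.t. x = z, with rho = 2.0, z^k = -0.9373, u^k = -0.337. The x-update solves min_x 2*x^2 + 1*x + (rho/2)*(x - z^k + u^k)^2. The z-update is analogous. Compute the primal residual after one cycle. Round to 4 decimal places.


ADMM iteration with rho = 2.0, z^k = -0.9373, u^k = -0.337
Step 1: x-update.
Minimize 2*x^2 + 1*x + (2.0/2)*(x + 0.9373 - 0.337)^2
FOC: (2*2 + 2.0)*x = -1 + 2.0*(-0.9373 + 0.337)
x^{k+1} = -0.3668
Step 2: z-update.
Minimize 1*z^2 + 10*z + (2.0/2)*(-0.3668 - z - 0.337)^2
FOC: (2*1 + 2.0)*z = -10 + 2.0*(-0.3668 - 0.337)
z^{k+1} = -2.8519
Step 3: u-update.
u^{k+1} = -0.337 - 0.3668 + 2.8519 = 2.1481
Step 4: Primal residual = |-0.3668 + 2.8519| = 2.4851


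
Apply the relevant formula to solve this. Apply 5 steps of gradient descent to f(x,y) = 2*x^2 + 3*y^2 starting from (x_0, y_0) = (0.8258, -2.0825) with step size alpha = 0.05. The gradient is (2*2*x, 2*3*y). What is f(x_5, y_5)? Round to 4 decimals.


Gradient descent on f(x,y) = 2*x^2 + 3*y^2.
Starting point: (0.8258, -2.0825), alpha = 0.05
Step 1: grad_x = 2*2*0.8258 = 3.3032, grad_y = 2*3*-2.0825 = -12.495
  x_1 = 0.8258 - 0.05*3.3032 = 0.6606
  y_1 = -2.0825 - 0.05*-12.495 = -1.4578
Step 2: grad_x = 2*2*0.6606 = 2.6426, grad_y = 2*3*-1.4578 = -8.7465
  x_2 = 0.6606 - 0.05*2.6426 = 0.5285
  y_2 = -1.4578 - 0.05*-8.7465 = -1.0204
Step 3: grad_x = 2*2*0.5285 = 2.114, grad_y = 2*3*-1.0204 = -6.1226
  x_3 = 0.5285 - 0.05*2.114 = 0.4228
  y_3 = -1.0204 - 0.05*-6.1226 = -0.7143
Step 4: grad_x = 2*2*0.4228 = 1.6912, grad_y = 2*3*-0.7143 = -4.2858
  x_4 = 0.4228 - 0.05*1.6912 = 0.3382
  y_4 = -0.7143 - 0.05*-4.2858 = -0.5
Step 5: grad_x = 2*2*0.3382 = 1.353, grad_y = 2*3*-0.5 = -3.0
  x_5 = 0.3382 - 0.05*1.353 = 0.2706
  y_5 = -0.5 - 0.05*-3.0 = -0.35
f(0.2706, -0.35) = 2*0.2706^2 + 3*(-0.35)^2 = 0.514


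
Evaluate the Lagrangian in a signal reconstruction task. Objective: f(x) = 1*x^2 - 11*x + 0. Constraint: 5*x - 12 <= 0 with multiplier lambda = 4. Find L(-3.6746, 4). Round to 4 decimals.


Step 1: Evaluate f(x).
f(-3.6746) = 1*(-3.6746)^2 - 11*(-3.6746) + 0 = 53.9233
Step 2: Evaluate g(x).
g(-3.6746) = 5*-3.6746 - 12 = -30.373
Step 3: Compute Lagrangian.
L = 53.9233 + 4*-30.373 = -67.5687


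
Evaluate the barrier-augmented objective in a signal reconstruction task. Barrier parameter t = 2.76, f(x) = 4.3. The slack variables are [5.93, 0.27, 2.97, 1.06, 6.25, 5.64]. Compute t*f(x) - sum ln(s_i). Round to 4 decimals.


Step 1: Compute log-barrier.
ln values: [1.78, -1.3093, 1.0886, 0.0583, 1.8326, 1.7299]
phi = -(1.78 - 1.3093 + 1.0886 + 0.0583 + 1.8326 + 1.7299) = -5.18
Step 2: Compute augmented objective.
t*f(x) = 2.76*4.3 = 11.868
Total = 11.868 - 5.18 = 6.688


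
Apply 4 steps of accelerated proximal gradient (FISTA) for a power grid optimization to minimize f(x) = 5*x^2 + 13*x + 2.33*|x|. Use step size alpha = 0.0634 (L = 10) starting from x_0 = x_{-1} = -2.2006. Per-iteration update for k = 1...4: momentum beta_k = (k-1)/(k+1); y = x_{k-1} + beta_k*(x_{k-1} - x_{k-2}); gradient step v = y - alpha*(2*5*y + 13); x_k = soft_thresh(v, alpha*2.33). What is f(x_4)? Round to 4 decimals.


FISTA on f(x) = 5*x^2 + 13*x + 2.33*|x|
L = 10, alpha = 0.0634
Iteration 1: beta = 0.0, y = -2.2006 + 0.0*(-2.2006 + 2.2006) = -2.2006
  grad(y) = -9.006, v = y - alpha*grad = -1.6296
  prox(v) = soft_thresh(-1.6296, 0.1477) = -1.4819
Iteration 2: beta = 0.3333, y = -1.4819 + 0.3333*(-1.4819 + 2.2006) = -1.2423
  grad(y) = 0.5767, v = y - alpha*grad = -1.2789
  prox(v) = soft_thresh(-1.2789, 0.1477) = -1.1312
Iteration 3: beta = 0.5, y = -1.1312 + 0.5*(-1.1312 + 1.4819) = -0.9558
  grad(y) = 3.4419, v = y - alpha*grad = -1.174
  prox(v) = soft_thresh(-1.174, 0.1477) = -1.0263
Iteration 4: beta = 0.6, y = -1.0263 + 0.6*(-1.0263 + 1.1312) = -0.9634
  grad(y) = 3.3662, v = y - alpha*grad = -1.1768
  prox(v) = soft_thresh(-1.1768, 0.1477) = -1.0291
f(x_4) = 5*(-1.0291)^2 + 13*(-1.0291) + 2.33*|-1.0291| = -5.6853


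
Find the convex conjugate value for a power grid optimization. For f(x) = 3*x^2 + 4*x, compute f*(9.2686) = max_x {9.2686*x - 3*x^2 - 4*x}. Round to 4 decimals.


f*(y) = sup_x {y*x - a*x^2 - b*x} = sup_x {(y-b)*x - a*x^2}
FOC: (y - b) - 2a*x = 0 => x* = (y - b)/(2a)
x* = (9.2686 - 4)/(2*3) = 0.8781
f*(9.2686) = (y-b)^2/(4a) = (9.2686 - 4)^2/(4*3)
= 27.7581/12 = 2.3132


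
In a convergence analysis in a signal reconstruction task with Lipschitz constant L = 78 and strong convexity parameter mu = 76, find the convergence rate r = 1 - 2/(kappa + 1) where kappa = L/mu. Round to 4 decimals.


Step 1: Compute the condition number.
kappa = L/mu = 78/76 = 1.0263
Step 2: Compute the convergence rate.
r = 1 - 2/(kappa + 1) = 1 - 2*mu/(L + mu) = (L - mu)/(L + mu) = 2/154 = 0.013


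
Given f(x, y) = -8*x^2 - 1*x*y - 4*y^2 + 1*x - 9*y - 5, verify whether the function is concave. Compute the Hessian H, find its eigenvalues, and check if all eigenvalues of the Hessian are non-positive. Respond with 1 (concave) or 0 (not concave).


The Hessian of f(x,y) = -8*x^2 - 1*x*y - 4*y^2 + 1*x - 9*y - 5 is:
H = [[-16, -1], [-1, -8]]
Trace = -16 - 8 = -24
Determinant = -16*-8 - (-1)^2 = 127
Discriminant = (-24)^2 - 4*127 = 68.0
Eigenvalues: lambda_1 = -16.1231, lambda_2 = -7.8769
The function is concave.

1


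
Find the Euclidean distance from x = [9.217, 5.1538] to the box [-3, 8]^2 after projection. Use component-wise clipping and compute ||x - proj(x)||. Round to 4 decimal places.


Project each component onto [-3, 8].
clip(9.217) = 8.0, clip(5.1538) = 5.1538
Projection = [8.0, 5.1538]
Squared diffs: [1.4811, 0.0]
Distance = sqrt(1.4811) = 1.217


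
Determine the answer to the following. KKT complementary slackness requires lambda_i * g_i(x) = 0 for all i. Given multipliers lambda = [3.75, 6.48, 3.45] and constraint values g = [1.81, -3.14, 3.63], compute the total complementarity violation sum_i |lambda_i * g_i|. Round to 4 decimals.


KKT complementary slackness check:
lambda_1 * g_1 = 3.75 * 1.81 = 6.7875
lambda_2 * g_2 = 6.48 * -3.14 = -20.3472
lambda_3 * g_3 = 3.45 * 3.63 = 12.5235
Total violation = 6.7875 + 20.3472 + 12.5235 = 39.6582


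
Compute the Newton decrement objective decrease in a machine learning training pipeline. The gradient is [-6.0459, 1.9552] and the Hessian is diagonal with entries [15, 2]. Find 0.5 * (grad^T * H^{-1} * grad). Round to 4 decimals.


Step 1: H is diagonal, so H^(-1) * g = [-0.4031, 0.9776].
Step 2: g^T H^(-1) g = sum_i g_i^2 / H_ii
  = (-6.0459)^2/15 + (1.9552)^2/2
  = 2.4369 + 1.9114 = 4.3483
Step 3: Objective decrease = 0.5 * g^T H^(-1) g = 2.1741


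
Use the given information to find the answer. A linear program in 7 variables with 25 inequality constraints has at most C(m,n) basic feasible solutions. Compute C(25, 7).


Each vertex corresponds to some choice of n active constraints out of m, so the number of vertices is at most C(m, n) = m! / (n!(m-n)!).
m = 25, n = 7
Numerator: 25 * 24 * 23 * 22 * 21 * 20 * 19
Denominator: 7! = 5040
C(25, 7) = 480700


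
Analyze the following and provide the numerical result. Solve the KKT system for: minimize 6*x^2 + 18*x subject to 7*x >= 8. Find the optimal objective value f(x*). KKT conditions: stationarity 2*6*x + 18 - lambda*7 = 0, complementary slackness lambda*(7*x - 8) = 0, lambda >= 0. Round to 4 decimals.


Step 1: Try lambda = 0 (constraint inactive).
x_unc = -18/(2*6) = -1.5
Check: 7*-1.5 = -10.5 < 8 -- violated!
Step 2: Constraint must be active: 7*x = 8
x* = 8/7 = 1.1429 (rounded; the exact value 8/7 is used below)
lambda = (2*6*(8/7) + 18)/7 = 4.5306
Step 3: Compute optimal value.
f(x*) = 6*(8/7)^2 + 18*(8/7) = 28.4082


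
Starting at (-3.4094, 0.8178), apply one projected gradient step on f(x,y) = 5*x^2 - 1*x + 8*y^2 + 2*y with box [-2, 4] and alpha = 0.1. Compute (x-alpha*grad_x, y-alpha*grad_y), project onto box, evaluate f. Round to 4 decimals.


Step 1: Compute gradient at (-3.4094, 0.8178).
grad_x = 2*5*-3.4094 - 1 = -35.094
grad_y = 2*8*0.8178 + 2 = 15.0848
Step 2: Gradient step.
x_raw = -3.4094 - 0.1*-35.094 = 0.1
y_raw = 0.8178 - 0.1*15.0848 = -0.6907
Step 3: Project onto [-2, 4].
x_proj = clip(0.1) = 0.1
y_proj = clip(-0.6907) = -0.6907
Step 4: Evaluate f.
f(0.1, -0.6907) = 2.385


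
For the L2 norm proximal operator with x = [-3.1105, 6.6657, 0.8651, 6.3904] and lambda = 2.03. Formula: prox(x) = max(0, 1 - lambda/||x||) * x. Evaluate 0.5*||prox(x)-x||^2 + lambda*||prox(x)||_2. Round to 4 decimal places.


Step 1: Compute ||x||.
||x|| = 9.7822
Step 2: Compute scaling factor.
scale = max(0, 1 - 2.03/9.7822) = 0.7925
Step 3: prox(x) = [-2.465, 5.2824, 0.6856, 5.0643]
||prox(x)|| = 7.7522
Step 4: Proximal objective.
0.5*||prox-x||^2 = 2.0605
lambda*||prox|| = 15.737
Total = 17.7975


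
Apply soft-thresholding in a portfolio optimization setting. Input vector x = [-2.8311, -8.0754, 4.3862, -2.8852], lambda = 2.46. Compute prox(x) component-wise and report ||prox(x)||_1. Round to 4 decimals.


Soft-thresholding with lambda = 2.46:
prox(-2.8311) = sign(-2.8311)*max(|-2.8311| - 2.46, 0) = -0.3711
prox(-8.0754) = sign(-8.0754)*max(|-8.0754| - 2.46, 0) = -5.6154
prox(4.3862) = sign(4.3862)*max(|4.3862| - 2.46, 0) = 1.9262
prox(-2.8852) = sign(-2.8852)*max(|-2.8852| - 2.46, 0) = -0.4252
prox(x) = [-0.3711, -5.6154, 1.9262, -0.4252]
||prox(x)||_1 = 0.3711 + 5.6154 + 1.9262 + 0.4252 = 8.3379


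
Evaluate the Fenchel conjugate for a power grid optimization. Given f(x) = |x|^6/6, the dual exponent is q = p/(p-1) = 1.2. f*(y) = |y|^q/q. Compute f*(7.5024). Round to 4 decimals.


The conjugate exponent q satisfies 1/p + 1/q = 1.
p = 6, so q = 6/(6 - 1) = 1.2
|y|^q = 7.5024^1.2 = 11.2264
f*(7.5024) = 11.2264 / 1.2 = 9.3553


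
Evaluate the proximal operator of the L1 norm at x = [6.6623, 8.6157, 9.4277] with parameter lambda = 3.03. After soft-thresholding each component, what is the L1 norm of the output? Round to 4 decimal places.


Soft-thresholding with lambda = 3.03:
prox(6.6623) = sign(6.6623)*max(|6.6623| - 3.03, 0) = 3.6323
prox(8.6157) = sign(8.6157)*max(|8.6157| - 3.03, 0) = 5.5857
prox(9.4277) = sign(9.4277)*max(|9.4277| - 3.03, 0) = 6.3977
prox(x) = [3.6323, 5.5857, 6.3977]
||prox(x)||_1 = 3.6323 + 5.5857 + 6.3977 = 15.6157


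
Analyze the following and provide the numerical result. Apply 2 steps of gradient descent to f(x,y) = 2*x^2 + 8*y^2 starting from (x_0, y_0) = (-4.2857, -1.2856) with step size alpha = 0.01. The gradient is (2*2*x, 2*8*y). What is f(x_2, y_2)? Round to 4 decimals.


Gradient descent on f(x,y) = 2*x^2 + 8*y^2.
Starting point: (-4.2857, -1.2856), alpha = 0.01
Step 1: grad_x = 2*2*-4.2857 = -17.1428, grad_y = 2*8*-1.2856 = -20.5696
  x_1 = -4.2857 - 0.01*-17.1428 = -4.1143
  y_1 = -1.2856 - 0.01*-20.5696 = -1.0799
Step 2: grad_x = 2*2*-4.1143 = -16.4571, grad_y = 2*8*-1.0799 = -17.2785
  x_2 = -4.1143 - 0.01*-16.4571 = -3.9497
  y_2 = -1.0799 - 0.01*-17.2785 = -0.9071
f(-3.9497, -0.9071) = 2*(-3.9497)^2 + 8*(-0.9071)^2 = 37.7832


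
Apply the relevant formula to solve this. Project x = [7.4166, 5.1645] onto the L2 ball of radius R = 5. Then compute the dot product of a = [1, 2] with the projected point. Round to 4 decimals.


Step 1: Compute ||x|| (intermediates to 6 decimals).
||x|| = sqrt(7.4166^2 + 5.1645^2) = 9.037589
Step 2: Project.
Since ||x|| > R, scale = R/||x|| = 5/9.037589 = 0.553245, proj(x) = scale * x
proj(x) = [4.103197, 2.857234]
Step 3: Dot product.
a^T * proj(x) = 1*4.103197 + 2*2.857234 = 9.8177


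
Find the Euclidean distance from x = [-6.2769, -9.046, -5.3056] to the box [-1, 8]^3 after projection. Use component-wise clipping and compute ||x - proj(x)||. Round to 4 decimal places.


Project each component onto [-1, 8].
clip(-6.2769) = -1.0, clip(-9.046) = -1.0, clip(-5.3056) = -1.0
Projection = [-1.0, -1.0, -1.0]
Squared diffs: [27.8457, 64.7381, 18.5382]
Distance = sqrt(111.122) = 10.5414


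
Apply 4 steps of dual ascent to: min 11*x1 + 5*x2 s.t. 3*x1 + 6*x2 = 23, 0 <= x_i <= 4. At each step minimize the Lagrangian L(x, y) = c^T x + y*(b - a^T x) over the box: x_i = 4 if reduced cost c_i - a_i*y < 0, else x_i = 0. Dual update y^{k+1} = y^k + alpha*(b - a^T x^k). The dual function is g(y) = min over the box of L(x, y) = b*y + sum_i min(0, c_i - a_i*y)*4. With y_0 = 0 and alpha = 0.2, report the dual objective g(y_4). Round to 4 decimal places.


Dual ascent for LP: min 11*x1 + 5*x2, 3*x1 + 6*x2 = 23, 0 <= x_i <= 4
Step 1: y^k = 0.0, reduced costs: (11.0, 5.0)
  x^k = (0.0, 0.0), subgradient = b - a^T x = 23.0
  y^{k+1} = 0.0 + 0.2*23.0 = 4.6
Step 2: y^k = 4.6, reduced costs: (-2.8, -22.6)
  x^k = (4.0, 4.0), subgradient = b - a^T x = -13.0
  y^{k+1} = 4.6 + 0.2*-13.0 = 2.0
Step 3: y^k = 2.0, reduced costs: (5.0, -7.0)
  x^k = (0.0, 4.0), subgradient = b - a^T x = -1.0
  y^{k+1} = 2.0 + 0.2*-1.0 = 1.8
Step 4: y^k = 1.8, reduced costs: (5.6, -5.8)
  x^k = (0.0, 4.0), subgradient = b - a^T x = -1.0
  y^{k+1} = 1.8 + 0.2*-1.0 = 1.6
Dual objective at y_4 = 1.6: reduced costs (6.2, -4.6), box minimizer x = (0.0, 4.0)
g(y_4) = b*y + (c1 - a1*y)*x1 + (c2 - a2*y)*x2 = 23*1.6 + 6.2*0.0 + (-4.6)*4.0 = 36.8 + 0.0 - 18.4 = 18.4


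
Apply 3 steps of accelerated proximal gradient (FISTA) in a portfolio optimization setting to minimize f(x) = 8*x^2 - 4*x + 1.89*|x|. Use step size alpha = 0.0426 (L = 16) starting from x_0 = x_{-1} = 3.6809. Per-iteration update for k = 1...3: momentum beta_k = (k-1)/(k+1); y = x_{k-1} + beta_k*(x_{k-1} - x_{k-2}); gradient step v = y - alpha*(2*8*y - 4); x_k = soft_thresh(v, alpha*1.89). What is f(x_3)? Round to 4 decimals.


FISTA on f(x) = 8*x^2 - 4*x + 1.89*|x|
L = 16, alpha = 0.0426
Iteration 1: beta = 0.0, y = 3.6809 + 0.0*(3.6809 - 3.6809) = 3.6809
  grad(y) = 54.8944, v = y - alpha*grad = 1.3424
  prox(v) = soft_thresh(1.3424, 0.0805) = 1.2619
Iteration 2: beta = 0.3333, y = 1.2619 + 0.3333*(1.2619 - 3.6809) = 0.4555
  grad(y) = 3.2887, v = y - alpha*grad = 0.3154
  prox(v) = soft_thresh(0.3154, 0.0805) = 0.2349
Iteration 3: beta = 0.5, y = 0.2349 + 0.5*(0.2349 - 1.2619) = -0.2785
  grad(y) = -8.4567, v = y - alpha*grad = 0.0817
  prox(v) = soft_thresh(0.0817, 0.0805) = 0.0012
f(x_3) = 8*0.0012^2 - 4*0.0012 + 1.89*|0.0012| = -0.0025


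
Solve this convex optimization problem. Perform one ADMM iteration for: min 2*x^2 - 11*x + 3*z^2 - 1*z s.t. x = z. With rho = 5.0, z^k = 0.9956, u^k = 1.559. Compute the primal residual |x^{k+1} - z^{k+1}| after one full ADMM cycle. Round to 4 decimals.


ADMM iteration with rho = 5.0, z^k = 0.9956, u^k = 1.559
Step 1: x-update.
Minimize 2*x^2 - 11*x + (5.0/2)*(x - 0.9956 + 1.559)^2
FOC: (2*2 + 5.0)*x = 11 + 5.0*(0.9956 - 1.559)
x^{k+1} = 0.9092
Step 2: z-update.
Minimize 3*z^2 - 1*z + (5.0/2)*(0.9092 - z + 1.559)^2
FOC: (2*3 + 5.0)*z = 1 + 5.0*(0.9092 + 1.559)
z^{k+1} = 1.2128
Step 3: u-update.
u^{k+1} = 1.559 + 0.9092 - 1.2128 = 1.2554
Step 4: Primal residual = |0.9092 - 1.2128| = 0.3036


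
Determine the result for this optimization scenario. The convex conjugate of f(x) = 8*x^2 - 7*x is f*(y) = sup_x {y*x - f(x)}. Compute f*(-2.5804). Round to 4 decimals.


f*(y) = sup_x {y*x - a*x^2 - b*x} = sup_x {(y-b)*x - a*x^2}
FOC: (y - b) - 2a*x = 0 => x* = (y - b)/(2a)
x* = (-2.5804 + 7)/(2*8) = 0.2762
f*(-2.5804) = (y-b)^2/(4a) = (-2.5804 + 7)^2/(4*8)
= 19.5329/32 = 0.6104


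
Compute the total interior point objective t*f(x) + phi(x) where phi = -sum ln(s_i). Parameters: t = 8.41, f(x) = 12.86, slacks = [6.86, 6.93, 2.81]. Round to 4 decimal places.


Step 1: Compute log-barrier.
ln values: [1.9257, 1.9359, 1.0332]
phi = -(1.9257 + 1.9359 + 1.0332) = -4.8948
Step 2: Compute augmented objective.
t*f(x) = 8.41*12.86 = 108.1526
Total = 108.1526 - 4.8948 = 103.2578


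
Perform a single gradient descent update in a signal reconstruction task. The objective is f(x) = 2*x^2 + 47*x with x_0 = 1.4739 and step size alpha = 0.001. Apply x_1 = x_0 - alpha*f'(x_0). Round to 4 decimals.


We compute the gradient at x_0 and apply the update.
f'(x) = 4*x + 47
f'(1.4739) = 4*1.4739 + 47 = 52.8956
x_1 = 1.4739 - 0.001*52.8956 = 1.421


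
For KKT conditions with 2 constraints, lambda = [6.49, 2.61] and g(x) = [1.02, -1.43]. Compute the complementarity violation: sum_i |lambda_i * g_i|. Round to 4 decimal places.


KKT complementary slackness check:
lambda_1 * g_1 = 6.49 * 1.02 = 6.6198
lambda_2 * g_2 = 2.61 * -1.43 = -3.7323
Total violation = 6.6198 + 3.7323 = 10.3521


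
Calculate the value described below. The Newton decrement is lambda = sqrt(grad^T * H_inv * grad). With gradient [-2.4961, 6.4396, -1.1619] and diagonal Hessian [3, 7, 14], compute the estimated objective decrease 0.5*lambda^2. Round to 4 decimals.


Step 1: H is diagonal, so H^(-1) * g = [-0.832, 0.9199, -0.083].
Step 2: g^T H^(-1) g = sum_i g_i^2 / H_ii
  = (-2.4961)^2/3 + (6.4396)^2/7 + (-1.1619)^2/14
  = 2.0768 + 5.9241 + 0.0964 = 8.0973
Step 3: Objective decrease = 0.5 * g^T H^(-1) g = 4.0487


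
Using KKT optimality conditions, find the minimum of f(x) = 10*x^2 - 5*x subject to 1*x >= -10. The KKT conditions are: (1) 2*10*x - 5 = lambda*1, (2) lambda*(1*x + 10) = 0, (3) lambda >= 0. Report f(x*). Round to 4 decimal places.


Step 1: Try lambda = 0 (constraint inactive).
Stationarity: 2*10*x - 5 = 0
x* = 5/(2*10) = 0.25
Check constraint: 1*0.25 = 0.25 >= -10 -- satisfied.
Step 2: Compute optimal value.
f(x*) = 10*0.25^2 - 5*0.25 = -0.625


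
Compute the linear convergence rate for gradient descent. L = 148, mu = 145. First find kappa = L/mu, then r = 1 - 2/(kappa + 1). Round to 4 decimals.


Step 1: Compute the condition number.
kappa = L/mu = 148/145 = 1.0207
Step 2: Compute the convergence rate.
r = 1 - 2/(kappa + 1) = 1 - 2*mu/(L + mu) = (L - mu)/(L + mu) = 3/293 = 0.0102


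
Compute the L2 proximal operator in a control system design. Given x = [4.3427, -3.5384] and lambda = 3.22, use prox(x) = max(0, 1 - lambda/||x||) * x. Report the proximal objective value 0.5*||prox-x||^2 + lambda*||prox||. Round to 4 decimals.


Step 1: Compute ||x||.
||x|| = 5.6017
Step 2: Compute scaling factor.
scale = max(0, 1 - 3.22/5.6017) = 0.4252
Step 3: prox(x) = [1.8464, -1.5044]
||prox(x)|| = 2.3817
Step 4: Proximal objective.
0.5*||prox-x||^2 = 5.1842
lambda*||prox|| = 7.6691
Total = 12.8534


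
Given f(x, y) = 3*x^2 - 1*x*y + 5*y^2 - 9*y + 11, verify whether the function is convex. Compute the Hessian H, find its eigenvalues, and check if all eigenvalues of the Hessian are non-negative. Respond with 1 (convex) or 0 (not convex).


The Hessian of f(x,y) = 3*x^2 - 1*x*y + 5*y^2 - 9*y + 11 is:
H = [[6, -1], [-1, 10]]
Trace = 6 + 10 = 16
Determinant = 6*10 - (-1)^2 = 59
Discriminant = (16)^2 - 4*59 = 20.0
Eigenvalues: lambda_1 = 5.7639, lambda_2 = 10.2361
The function is convex.

1


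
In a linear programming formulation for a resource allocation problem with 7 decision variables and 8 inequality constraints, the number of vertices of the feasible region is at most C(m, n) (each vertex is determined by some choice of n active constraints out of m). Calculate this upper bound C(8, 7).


Each vertex corresponds to some choice of n active constraints out of m, so the number of vertices is at most C(m, n) = m! / (n!(m-n)!).
m = 8, n = 7
Numerator: 8 * 7 * 6 * 5 * 4 * 3 * 2
Denominator: 7! = 5040
C(8, 7) = 8


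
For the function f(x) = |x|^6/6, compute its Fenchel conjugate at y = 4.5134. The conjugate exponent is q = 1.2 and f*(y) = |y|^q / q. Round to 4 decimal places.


The conjugate exponent q satisfies 1/p + 1/q = 1.
p = 6, so q = 6/(6 - 1) = 1.2
|y|^q = 4.5134^1.2 = 6.1011
f*(4.5134) = 6.1011 / 1.2 = 5.0842


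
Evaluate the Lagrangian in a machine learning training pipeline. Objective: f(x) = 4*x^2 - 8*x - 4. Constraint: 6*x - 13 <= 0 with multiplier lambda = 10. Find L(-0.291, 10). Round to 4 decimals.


Step 1: Evaluate f(x).
f(-0.291) = 4*(-0.291)^2 - 8*(-0.291) - 4 = -1.3333
Step 2: Evaluate g(x).
g(-0.291) = 6*-0.291 - 13 = -14.746
Step 3: Compute Lagrangian.
L = -1.3333 + 10*-14.746 = -148.7933


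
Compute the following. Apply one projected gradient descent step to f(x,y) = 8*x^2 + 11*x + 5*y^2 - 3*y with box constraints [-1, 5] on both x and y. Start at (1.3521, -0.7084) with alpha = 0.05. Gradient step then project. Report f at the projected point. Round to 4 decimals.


Step 1: Compute gradient at (1.3521, -0.7084).
grad_x = 2*8*1.3521 + 11 = 32.6336
grad_y = 2*5*-0.7084 - 3 = -10.084
Step 2: Gradient step.
x_raw = 1.3521 - 0.05*32.6336 = -0.2796
y_raw = -0.7084 - 0.05*-10.084 = -0.2042
Step 3: Project onto [-1, 5].
x_proj = clip(-0.2796) = -0.2796
y_proj = clip(-0.2042) = -0.2042
Step 4: Evaluate f.
f(-0.2796, -0.2042) = -1.629


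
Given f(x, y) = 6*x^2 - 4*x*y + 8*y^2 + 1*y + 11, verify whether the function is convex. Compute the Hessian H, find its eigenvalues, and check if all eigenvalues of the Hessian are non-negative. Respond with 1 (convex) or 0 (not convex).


The Hessian of f(x,y) = 6*x^2 - 4*x*y + 8*y^2 + 1*y + 11 is:
H = [[12, -4], [-4, 16]]
Trace = 12 + 16 = 28
Determinant = 12*16 - (-4)^2 = 176
Discriminant = (28)^2 - 4*176 = 80.0
Eigenvalues: lambda_1 = 9.5279, lambda_2 = 18.4721
The function is convex.

1


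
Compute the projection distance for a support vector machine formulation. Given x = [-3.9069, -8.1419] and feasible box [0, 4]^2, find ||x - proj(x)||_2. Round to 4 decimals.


Project each component onto [0, 4].
clip(-3.9069) = 0.0, clip(-8.1419) = 0.0
Projection = [0.0, 0.0]
Squared diffs: [15.2639, 66.2905]
Distance = sqrt(81.5544) = 9.0307


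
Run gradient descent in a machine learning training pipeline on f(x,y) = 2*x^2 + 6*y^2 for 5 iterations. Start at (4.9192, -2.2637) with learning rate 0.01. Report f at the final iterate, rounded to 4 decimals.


Gradient descent on f(x,y) = 2*x^2 + 6*y^2.
Starting point: (4.9192, -2.2637), alpha = 0.01
Step 1: grad_x = 2*2*4.9192 = 19.6768, grad_y = 2*6*-2.2637 = -27.1644
  x_1 = 4.9192 - 0.01*19.6768 = 4.7224
  y_1 = -2.2637 - 0.01*-27.1644 = -1.9921
Step 2: grad_x = 2*2*4.7224 = 18.8897, grad_y = 2*6*-1.9921 = -23.9047
  x_2 = 4.7224 - 0.01*18.8897 = 4.5335
  y_2 = -1.9921 - 0.01*-23.9047 = -1.753
Step 3: grad_x = 2*2*4.5335 = 18.1341, grad_y = 2*6*-1.753 = -21.0361
  x_3 = 4.5335 - 0.01*18.1341 = 4.3522
  y_3 = -1.753 - 0.01*-21.0361 = -1.5426
Step 4: grad_x = 2*2*4.3522 = 17.4088, grad_y = 2*6*-1.5426 = -18.5118
  x_4 = 4.3522 - 0.01*17.4088 = 4.1781
  y_4 = -1.5426 - 0.01*-18.5118 = -1.3575
Step 5: grad_x = 2*2*4.1781 = 16.7124, grad_y = 2*6*-1.3575 = -16.2904
  x_5 = 4.1781 - 0.01*16.7124 = 4.011
  y_5 = -1.3575 - 0.01*-16.2904 = -1.1946
f(4.011, -1.1946) = 2*4.011^2 + 6*(-1.1946)^2 = 40.7387


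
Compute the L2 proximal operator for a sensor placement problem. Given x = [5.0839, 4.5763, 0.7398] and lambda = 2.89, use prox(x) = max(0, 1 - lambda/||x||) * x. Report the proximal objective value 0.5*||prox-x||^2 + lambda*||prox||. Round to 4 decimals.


Step 1: Compute ||x||.
||x|| = 6.8801
Step 2: Compute scaling factor.
scale = max(0, 1 - 2.89/6.8801) = 0.5799
Step 3: prox(x) = [2.9484, 2.654, 0.429]
||prox(x)|| = 3.9901
Step 4: Proximal objective.
0.5*||prox-x||^2 = 4.1761
lambda*||prox|| = 11.5314
Total = 15.7075


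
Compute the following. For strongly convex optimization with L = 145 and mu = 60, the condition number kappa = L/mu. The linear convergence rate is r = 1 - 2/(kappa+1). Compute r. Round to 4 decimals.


Step 1: Compute the condition number.
kappa = L/mu = 145/60 = 2.4167
Step 2: Compute the convergence rate.
r = 1 - 2/(kappa + 1) = 1 - 2*mu/(L + mu) = (L - mu)/(L + mu) = 85/205 = 0.4146


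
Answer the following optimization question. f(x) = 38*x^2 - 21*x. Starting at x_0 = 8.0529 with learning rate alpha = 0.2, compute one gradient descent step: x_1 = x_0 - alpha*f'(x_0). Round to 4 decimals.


We compute the gradient at x_0 and apply the update.
f'(x) = 76*x - 21
f'(8.0529) = 76*8.0529 - 21 = 591.0204
x_1 = 8.0529 - 0.2*591.0204 = -110.1512


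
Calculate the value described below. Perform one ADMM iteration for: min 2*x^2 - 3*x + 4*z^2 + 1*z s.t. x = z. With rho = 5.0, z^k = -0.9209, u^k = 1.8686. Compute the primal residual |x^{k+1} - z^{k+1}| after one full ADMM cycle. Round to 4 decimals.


ADMM iteration with rho = 5.0, z^k = -0.9209, u^k = 1.8686
Step 1: x-update.
Minimize 2*x^2 - 3*x + (5.0/2)*(x + 0.9209 + 1.8686)^2
FOC: (2*2 + 5.0)*x = 3 + 5.0*(-0.9209 - 1.8686)
x^{k+1} = -1.2164
Step 2: z-update.
Minimize 4*z^2 + 1*z + (5.0/2)*(-1.2164 - z + 1.8686)^2
FOC: (2*4 + 5.0)*z = -1 + 5.0*(-1.2164 + 1.8686)
z^{k+1} = 0.1739
Step 3: u-update.
u^{k+1} = 1.8686 - 1.2164 - 0.1739 = 0.4783
Step 4: Primal residual = |-1.2164 - 0.1739| = 1.3903
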